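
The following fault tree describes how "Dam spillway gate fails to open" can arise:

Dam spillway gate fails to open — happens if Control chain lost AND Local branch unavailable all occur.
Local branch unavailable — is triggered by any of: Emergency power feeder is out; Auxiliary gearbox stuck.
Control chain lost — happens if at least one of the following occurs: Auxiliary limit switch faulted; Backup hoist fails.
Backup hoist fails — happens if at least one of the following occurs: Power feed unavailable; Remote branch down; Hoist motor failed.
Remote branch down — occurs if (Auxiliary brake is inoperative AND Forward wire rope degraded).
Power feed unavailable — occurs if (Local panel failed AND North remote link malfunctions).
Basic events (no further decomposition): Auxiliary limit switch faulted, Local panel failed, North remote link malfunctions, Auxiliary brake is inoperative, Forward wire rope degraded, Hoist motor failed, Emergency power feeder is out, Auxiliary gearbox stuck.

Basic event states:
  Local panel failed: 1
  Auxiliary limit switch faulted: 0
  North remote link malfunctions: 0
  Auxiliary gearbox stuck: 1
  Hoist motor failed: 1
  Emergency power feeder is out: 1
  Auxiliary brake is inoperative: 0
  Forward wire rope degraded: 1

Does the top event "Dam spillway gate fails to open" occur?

Yes

Power feed unavailable [AND]: Local panel failed=occurs, North remote link malfunctions=not → not all inputs occur → does not occur.
Remote branch down [AND]: Auxiliary brake is inoperative=not, Forward wire rope degraded=occurs → not all inputs occur → does not occur.
Backup hoist fails [OR]: Power feed unavailable=not, Remote branch down=not, Hoist motor failed=occurs → at least one input occurs → occurs.
Control chain lost [OR]: Auxiliary limit switch faulted=not, Backup hoist fails=occurs → at least one input occurs → occurs.
Local branch unavailable [OR]: Emergency power feeder is out=occurs, Auxiliary gearbox stuck=occurs → at least one input occurs → occurs.
Dam spillway gate fails to open [AND]: Control chain lost=occurs, Local branch unavailable=occurs → all inputs occur → occurs.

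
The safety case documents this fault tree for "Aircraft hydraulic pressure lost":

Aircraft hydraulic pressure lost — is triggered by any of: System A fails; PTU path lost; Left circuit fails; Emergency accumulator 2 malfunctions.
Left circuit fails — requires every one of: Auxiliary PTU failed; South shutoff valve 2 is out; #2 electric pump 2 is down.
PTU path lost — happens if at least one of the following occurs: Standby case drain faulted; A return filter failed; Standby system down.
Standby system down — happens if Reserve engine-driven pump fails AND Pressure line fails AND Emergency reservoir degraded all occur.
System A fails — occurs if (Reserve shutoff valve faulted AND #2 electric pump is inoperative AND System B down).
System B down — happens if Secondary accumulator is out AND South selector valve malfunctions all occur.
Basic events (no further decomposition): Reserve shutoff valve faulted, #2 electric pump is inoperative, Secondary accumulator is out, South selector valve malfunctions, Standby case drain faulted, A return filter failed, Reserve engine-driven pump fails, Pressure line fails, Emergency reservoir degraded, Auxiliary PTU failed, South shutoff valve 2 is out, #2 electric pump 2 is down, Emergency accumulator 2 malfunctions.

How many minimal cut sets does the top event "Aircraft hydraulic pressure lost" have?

System B down [AND]: one cut set from each child combined → 1 × 1 = 1 cut set(s).
System A fails [AND]: one cut set from each child combined → 1 × 1 × 1 = 1 cut set(s).
Standby system down [AND]: one cut set from each child combined → 1 × 1 × 1 = 1 cut set(s).
PTU path lost [OR]: union of children's cut sets → 3 cut set(s).
Left circuit fails [AND]: one cut set from each child combined → 1 × 1 × 1 = 1 cut set(s).
Aircraft hydraulic pressure lost [OR]: union of children's cut sets → 6 cut set(s).
Minimal cut sets: {#2 electric pump is inoperative, Reserve shutoff valve faulted, Secondary accumulator is out, South selector valve malfunctions}; {Standby case drain faulted}; {A return filter failed}; {Emergency reservoir degraded, Pressure line fails, Reserve engine-driven pump fails}; {#2 electric pump 2 is down, Auxiliary PTU failed, South shutoff valve 2 is out}; {Emergency accumulator 2 malfunctions}.

6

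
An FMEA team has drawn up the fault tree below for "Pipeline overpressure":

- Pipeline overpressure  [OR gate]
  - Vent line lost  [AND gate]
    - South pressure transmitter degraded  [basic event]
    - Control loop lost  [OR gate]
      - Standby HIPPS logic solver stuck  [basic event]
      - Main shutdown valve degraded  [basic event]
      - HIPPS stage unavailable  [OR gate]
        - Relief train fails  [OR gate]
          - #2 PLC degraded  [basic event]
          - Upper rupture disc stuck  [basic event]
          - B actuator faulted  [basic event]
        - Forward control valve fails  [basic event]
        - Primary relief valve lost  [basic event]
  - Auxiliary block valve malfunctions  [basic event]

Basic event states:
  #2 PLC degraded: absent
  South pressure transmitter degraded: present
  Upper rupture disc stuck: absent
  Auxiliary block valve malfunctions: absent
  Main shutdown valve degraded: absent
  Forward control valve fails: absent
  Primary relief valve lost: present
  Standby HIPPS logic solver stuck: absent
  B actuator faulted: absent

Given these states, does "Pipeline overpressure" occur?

Relief train fails [OR]: #2 PLC degraded=not, Upper rupture disc stuck=not, B actuator faulted=not → no input occurs → does not occur.
HIPPS stage unavailable [OR]: Relief train fails=not, Forward control valve fails=not, Primary relief valve lost=occurs → at least one input occurs → occurs.
Control loop lost [OR]: Standby HIPPS logic solver stuck=not, Main shutdown valve degraded=not, HIPPS stage unavailable=occurs → at least one input occurs → occurs.
Vent line lost [AND]: South pressure transmitter degraded=occurs, Control loop lost=occurs → all inputs occur → occurs.
Pipeline overpressure [OR]: Vent line lost=occurs, Auxiliary block valve malfunctions=not → at least one input occurs → occurs.

Yes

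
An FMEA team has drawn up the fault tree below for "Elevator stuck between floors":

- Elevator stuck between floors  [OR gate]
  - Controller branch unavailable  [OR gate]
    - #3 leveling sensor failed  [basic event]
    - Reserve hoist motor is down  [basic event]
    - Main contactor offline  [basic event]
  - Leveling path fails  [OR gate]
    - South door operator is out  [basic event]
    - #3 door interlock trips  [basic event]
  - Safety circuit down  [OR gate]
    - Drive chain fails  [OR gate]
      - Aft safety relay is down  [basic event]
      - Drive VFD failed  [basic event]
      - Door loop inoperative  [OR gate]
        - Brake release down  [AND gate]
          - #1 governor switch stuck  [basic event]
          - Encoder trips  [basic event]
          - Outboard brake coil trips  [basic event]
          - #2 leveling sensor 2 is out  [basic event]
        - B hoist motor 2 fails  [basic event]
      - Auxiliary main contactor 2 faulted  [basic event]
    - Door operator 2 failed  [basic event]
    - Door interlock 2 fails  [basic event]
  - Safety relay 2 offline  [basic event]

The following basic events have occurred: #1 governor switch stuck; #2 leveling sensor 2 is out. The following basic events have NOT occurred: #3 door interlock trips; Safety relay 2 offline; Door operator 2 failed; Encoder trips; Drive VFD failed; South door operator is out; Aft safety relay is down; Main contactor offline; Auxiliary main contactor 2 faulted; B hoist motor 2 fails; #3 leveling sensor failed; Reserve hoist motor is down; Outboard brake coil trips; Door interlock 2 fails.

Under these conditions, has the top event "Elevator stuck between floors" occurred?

Controller branch unavailable [OR]: #3 leveling sensor failed=not, Reserve hoist motor is down=not, Main contactor offline=not → no input occurs → does not occur.
Leveling path fails [OR]: South door operator is out=not, #3 door interlock trips=not → no input occurs → does not occur.
Brake release down [AND]: #1 governor switch stuck=occurs, Encoder trips=not, Outboard brake coil trips=not, #2 leveling sensor 2 is out=occurs → not all inputs occur → does not occur.
Door loop inoperative [OR]: Brake release down=not, B hoist motor 2 fails=not → no input occurs → does not occur.
Drive chain fails [OR]: Aft safety relay is down=not, Drive VFD failed=not, Door loop inoperative=not, Auxiliary main contactor 2 faulted=not → no input occurs → does not occur.
Safety circuit down [OR]: Drive chain fails=not, Door operator 2 failed=not, Door interlock 2 fails=not → no input occurs → does not occur.
Elevator stuck between floors [OR]: Controller branch unavailable=not, Leveling path fails=not, Safety circuit down=not, Safety relay 2 offline=not → no input occurs → does not occur.

No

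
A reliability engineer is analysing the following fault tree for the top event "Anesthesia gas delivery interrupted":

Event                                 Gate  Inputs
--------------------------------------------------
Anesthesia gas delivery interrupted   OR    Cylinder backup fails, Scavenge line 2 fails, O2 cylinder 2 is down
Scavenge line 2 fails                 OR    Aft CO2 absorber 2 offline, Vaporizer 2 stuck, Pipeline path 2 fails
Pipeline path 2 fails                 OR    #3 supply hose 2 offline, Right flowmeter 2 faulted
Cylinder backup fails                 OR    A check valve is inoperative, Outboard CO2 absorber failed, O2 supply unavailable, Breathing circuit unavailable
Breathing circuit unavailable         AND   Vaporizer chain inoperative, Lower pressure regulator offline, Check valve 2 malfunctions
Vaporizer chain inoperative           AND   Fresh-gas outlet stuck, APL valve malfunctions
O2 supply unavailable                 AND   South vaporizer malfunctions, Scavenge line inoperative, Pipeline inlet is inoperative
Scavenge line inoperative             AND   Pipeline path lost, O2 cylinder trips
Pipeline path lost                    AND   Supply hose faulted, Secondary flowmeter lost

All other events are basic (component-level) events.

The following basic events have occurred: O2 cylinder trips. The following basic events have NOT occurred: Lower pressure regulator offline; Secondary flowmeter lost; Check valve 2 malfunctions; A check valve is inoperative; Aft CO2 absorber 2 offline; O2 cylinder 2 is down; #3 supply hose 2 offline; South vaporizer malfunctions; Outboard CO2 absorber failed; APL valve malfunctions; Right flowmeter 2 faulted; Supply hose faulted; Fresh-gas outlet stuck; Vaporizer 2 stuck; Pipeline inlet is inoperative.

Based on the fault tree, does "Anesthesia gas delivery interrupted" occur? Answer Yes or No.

Pipeline path lost [AND]: Supply hose faulted=not, Secondary flowmeter lost=not → not all inputs occur → does not occur.
Scavenge line inoperative [AND]: Pipeline path lost=not, O2 cylinder trips=occurs → not all inputs occur → does not occur.
O2 supply unavailable [AND]: South vaporizer malfunctions=not, Scavenge line inoperative=not, Pipeline inlet is inoperative=not → not all inputs occur → does not occur.
Vaporizer chain inoperative [AND]: Fresh-gas outlet stuck=not, APL valve malfunctions=not → not all inputs occur → does not occur.
Breathing circuit unavailable [AND]: Vaporizer chain inoperative=not, Lower pressure regulator offline=not, Check valve 2 malfunctions=not → not all inputs occur → does not occur.
Cylinder backup fails [OR]: A check valve is inoperative=not, Outboard CO2 absorber failed=not, O2 supply unavailable=not, Breathing circuit unavailable=not → no input occurs → does not occur.
Pipeline path 2 fails [OR]: #3 supply hose 2 offline=not, Right flowmeter 2 faulted=not → no input occurs → does not occur.
Scavenge line 2 fails [OR]: Aft CO2 absorber 2 offline=not, Vaporizer 2 stuck=not, Pipeline path 2 fails=not → no input occurs → does not occur.
Anesthesia gas delivery interrupted [OR]: Cylinder backup fails=not, Scavenge line 2 fails=not, O2 cylinder 2 is down=not → no input occurs → does not occur.

No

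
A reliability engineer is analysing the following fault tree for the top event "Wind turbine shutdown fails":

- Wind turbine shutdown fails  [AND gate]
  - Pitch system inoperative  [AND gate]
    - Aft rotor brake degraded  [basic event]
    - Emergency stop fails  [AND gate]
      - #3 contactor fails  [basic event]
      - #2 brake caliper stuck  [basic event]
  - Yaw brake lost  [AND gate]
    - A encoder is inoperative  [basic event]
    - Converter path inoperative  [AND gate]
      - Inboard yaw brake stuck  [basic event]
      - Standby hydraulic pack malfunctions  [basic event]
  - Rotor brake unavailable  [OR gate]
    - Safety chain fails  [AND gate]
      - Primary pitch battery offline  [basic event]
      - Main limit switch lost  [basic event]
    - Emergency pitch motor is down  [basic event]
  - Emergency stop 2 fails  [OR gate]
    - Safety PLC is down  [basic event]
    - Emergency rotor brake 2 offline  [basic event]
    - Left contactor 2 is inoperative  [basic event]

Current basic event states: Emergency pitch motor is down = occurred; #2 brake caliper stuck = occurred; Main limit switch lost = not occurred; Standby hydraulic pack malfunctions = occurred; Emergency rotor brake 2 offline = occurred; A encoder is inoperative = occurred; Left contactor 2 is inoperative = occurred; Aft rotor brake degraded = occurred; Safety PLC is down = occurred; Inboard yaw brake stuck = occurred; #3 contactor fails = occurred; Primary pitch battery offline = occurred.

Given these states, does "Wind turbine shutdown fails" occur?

Yes

Emergency stop fails [AND]: #3 contactor fails=occurs, #2 brake caliper stuck=occurs → all inputs occur → occurs.
Pitch system inoperative [AND]: Aft rotor brake degraded=occurs, Emergency stop fails=occurs → all inputs occur → occurs.
Converter path inoperative [AND]: Inboard yaw brake stuck=occurs, Standby hydraulic pack malfunctions=occurs → all inputs occur → occurs.
Yaw brake lost [AND]: A encoder is inoperative=occurs, Converter path inoperative=occurs → all inputs occur → occurs.
Safety chain fails [AND]: Primary pitch battery offline=occurs, Main limit switch lost=not → not all inputs occur → does not occur.
Rotor brake unavailable [OR]: Safety chain fails=not, Emergency pitch motor is down=occurs → at least one input occurs → occurs.
Emergency stop 2 fails [OR]: Safety PLC is down=occurs, Emergency rotor brake 2 offline=occurs, Left contactor 2 is inoperative=occurs → at least one input occurs → occurs.
Wind turbine shutdown fails [AND]: Pitch system inoperative=occurs, Yaw brake lost=occurs, Rotor brake unavailable=occurs, Emergency stop 2 fails=occurs → all inputs occur → occurs.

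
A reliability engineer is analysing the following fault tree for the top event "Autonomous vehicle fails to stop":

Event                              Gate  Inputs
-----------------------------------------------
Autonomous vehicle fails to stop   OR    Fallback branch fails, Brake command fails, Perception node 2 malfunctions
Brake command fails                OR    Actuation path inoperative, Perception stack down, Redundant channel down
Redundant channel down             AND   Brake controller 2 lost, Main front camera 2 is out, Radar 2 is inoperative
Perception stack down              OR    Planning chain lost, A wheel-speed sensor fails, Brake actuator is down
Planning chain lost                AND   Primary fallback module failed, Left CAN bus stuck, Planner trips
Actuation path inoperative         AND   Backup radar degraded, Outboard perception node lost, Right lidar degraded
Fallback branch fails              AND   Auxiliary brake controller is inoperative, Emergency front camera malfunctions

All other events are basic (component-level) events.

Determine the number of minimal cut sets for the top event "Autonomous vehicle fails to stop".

7

Fallback branch fails [AND]: one cut set from each child combined → 1 × 1 = 1 cut set(s).
Actuation path inoperative [AND]: one cut set from each child combined → 1 × 1 × 1 = 1 cut set(s).
Planning chain lost [AND]: one cut set from each child combined → 1 × 1 × 1 = 1 cut set(s).
Perception stack down [OR]: union of children's cut sets → 3 cut set(s).
Redundant channel down [AND]: one cut set from each child combined → 1 × 1 × 1 = 1 cut set(s).
Brake command fails [OR]: union of children's cut sets → 5 cut set(s).
Autonomous vehicle fails to stop [OR]: union of children's cut sets → 7 cut set(s).
Minimal cut sets: {Auxiliary brake controller is inoperative, Emergency front camera malfunctions}; {Backup radar degraded, Outboard perception node lost, Right lidar degraded}; {Left CAN bus stuck, Planner trips, Primary fallback module failed}; {A wheel-speed sensor fails}; {Brake actuator is down}; {Brake controller 2 lost, Main front camera 2 is out, Radar 2 is inoperative}; {Perception node 2 malfunctions}.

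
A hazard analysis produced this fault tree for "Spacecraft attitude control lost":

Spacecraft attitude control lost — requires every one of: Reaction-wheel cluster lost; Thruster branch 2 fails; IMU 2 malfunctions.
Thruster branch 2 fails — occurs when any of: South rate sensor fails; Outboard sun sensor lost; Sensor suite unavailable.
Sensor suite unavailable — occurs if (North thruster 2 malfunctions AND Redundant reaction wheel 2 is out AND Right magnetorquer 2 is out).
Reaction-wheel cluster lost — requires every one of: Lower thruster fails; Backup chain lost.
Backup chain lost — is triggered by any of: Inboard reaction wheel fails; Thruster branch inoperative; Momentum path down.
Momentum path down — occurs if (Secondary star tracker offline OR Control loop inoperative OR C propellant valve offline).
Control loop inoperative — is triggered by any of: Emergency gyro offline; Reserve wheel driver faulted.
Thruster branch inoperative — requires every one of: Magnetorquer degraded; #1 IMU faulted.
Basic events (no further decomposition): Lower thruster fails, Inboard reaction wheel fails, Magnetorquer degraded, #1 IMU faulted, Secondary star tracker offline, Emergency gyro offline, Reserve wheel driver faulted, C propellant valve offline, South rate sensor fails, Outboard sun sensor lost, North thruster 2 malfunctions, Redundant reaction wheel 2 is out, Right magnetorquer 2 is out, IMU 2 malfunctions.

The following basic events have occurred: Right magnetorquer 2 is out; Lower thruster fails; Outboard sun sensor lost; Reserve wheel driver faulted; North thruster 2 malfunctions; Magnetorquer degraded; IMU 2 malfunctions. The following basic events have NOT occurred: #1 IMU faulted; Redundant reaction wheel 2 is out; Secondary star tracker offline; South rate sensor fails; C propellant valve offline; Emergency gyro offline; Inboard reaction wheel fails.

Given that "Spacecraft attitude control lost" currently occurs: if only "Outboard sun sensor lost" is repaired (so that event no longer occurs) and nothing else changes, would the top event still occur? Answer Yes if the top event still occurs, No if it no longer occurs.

No

Counterfactual: set "Outboard sun sensor lost" to not occurred.
Thruster branch inoperative [AND]: Magnetorquer degraded=occurs, #1 IMU faulted=not → not all inputs occur → does not occur.
Control loop inoperative [OR]: Emergency gyro offline=not, Reserve wheel driver faulted=occurs → at least one input occurs → occurs.
Momentum path down [OR]: Secondary star tracker offline=not, Control loop inoperative=occurs, C propellant valve offline=not → at least one input occurs → occurs.
Backup chain lost [OR]: Inboard reaction wheel fails=not, Thruster branch inoperative=not, Momentum path down=occurs → at least one input occurs → occurs.
Reaction-wheel cluster lost [AND]: Lower thruster fails=occurs, Backup chain lost=occurs → all inputs occur → occurs.
Sensor suite unavailable [AND]: North thruster 2 malfunctions=occurs, Redundant reaction wheel 2 is out=not, Right magnetorquer 2 is out=occurs → not all inputs occur → does not occur.
Thruster branch 2 fails [OR]: South rate sensor fails=not, Outboard sun sensor lost=not, Sensor suite unavailable=not → no input occurs → does not occur.
Spacecraft attitude control lost [AND]: Reaction-wheel cluster lost=occurs, Thruster branch 2 fails=not, IMU 2 malfunctions=occurs → not all inputs occur → does not occur.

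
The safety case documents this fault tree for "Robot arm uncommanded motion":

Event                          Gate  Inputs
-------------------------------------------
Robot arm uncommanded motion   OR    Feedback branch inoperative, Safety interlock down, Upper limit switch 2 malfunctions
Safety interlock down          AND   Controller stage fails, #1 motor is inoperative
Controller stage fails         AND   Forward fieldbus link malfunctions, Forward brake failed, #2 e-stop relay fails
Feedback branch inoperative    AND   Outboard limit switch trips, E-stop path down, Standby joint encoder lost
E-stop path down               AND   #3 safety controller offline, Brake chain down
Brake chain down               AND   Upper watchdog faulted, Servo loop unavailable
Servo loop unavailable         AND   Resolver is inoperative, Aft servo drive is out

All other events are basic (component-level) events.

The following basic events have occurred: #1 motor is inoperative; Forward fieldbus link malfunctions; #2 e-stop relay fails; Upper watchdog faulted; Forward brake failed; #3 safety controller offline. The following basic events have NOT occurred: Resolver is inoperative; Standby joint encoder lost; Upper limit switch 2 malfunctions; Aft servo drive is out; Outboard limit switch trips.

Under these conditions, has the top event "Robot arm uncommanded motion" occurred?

Yes

Servo loop unavailable [AND]: Resolver is inoperative=not, Aft servo drive is out=not → not all inputs occur → does not occur.
Brake chain down [AND]: Upper watchdog faulted=occurs, Servo loop unavailable=not → not all inputs occur → does not occur.
E-stop path down [AND]: #3 safety controller offline=occurs, Brake chain down=not → not all inputs occur → does not occur.
Feedback branch inoperative [AND]: Outboard limit switch trips=not, E-stop path down=not, Standby joint encoder lost=not → not all inputs occur → does not occur.
Controller stage fails [AND]: Forward fieldbus link malfunctions=occurs, Forward brake failed=occurs, #2 e-stop relay fails=occurs → all inputs occur → occurs.
Safety interlock down [AND]: Controller stage fails=occurs, #1 motor is inoperative=occurs → all inputs occur → occurs.
Robot arm uncommanded motion [OR]: Feedback branch inoperative=not, Safety interlock down=occurs, Upper limit switch 2 malfunctions=not → at least one input occurs → occurs.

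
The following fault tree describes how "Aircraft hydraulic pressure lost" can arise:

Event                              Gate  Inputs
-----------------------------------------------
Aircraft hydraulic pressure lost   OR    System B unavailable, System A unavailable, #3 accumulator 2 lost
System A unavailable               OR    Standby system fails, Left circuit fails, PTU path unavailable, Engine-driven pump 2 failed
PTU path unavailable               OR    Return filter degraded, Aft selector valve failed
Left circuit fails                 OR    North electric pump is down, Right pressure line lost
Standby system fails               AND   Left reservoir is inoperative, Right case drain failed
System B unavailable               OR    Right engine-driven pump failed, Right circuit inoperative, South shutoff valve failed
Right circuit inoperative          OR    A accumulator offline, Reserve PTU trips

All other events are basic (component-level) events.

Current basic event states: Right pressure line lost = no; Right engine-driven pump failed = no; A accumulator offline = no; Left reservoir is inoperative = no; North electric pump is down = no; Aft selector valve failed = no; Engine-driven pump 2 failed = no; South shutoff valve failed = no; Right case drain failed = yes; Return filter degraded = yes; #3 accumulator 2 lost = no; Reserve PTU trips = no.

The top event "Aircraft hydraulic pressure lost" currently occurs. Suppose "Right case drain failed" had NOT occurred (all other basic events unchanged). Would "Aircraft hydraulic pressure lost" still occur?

Counterfactual: set "Right case drain failed" to not occurred.
Right circuit inoperative [OR]: A accumulator offline=not, Reserve PTU trips=not → no input occurs → does not occur.
System B unavailable [OR]: Right engine-driven pump failed=not, Right circuit inoperative=not, South shutoff valve failed=not → no input occurs → does not occur.
Standby system fails [AND]: Left reservoir is inoperative=not, Right case drain failed=not → not all inputs occur → does not occur.
Left circuit fails [OR]: North electric pump is down=not, Right pressure line lost=not → no input occurs → does not occur.
PTU path unavailable [OR]: Return filter degraded=occurs, Aft selector valve failed=not → at least one input occurs → occurs.
System A unavailable [OR]: Standby system fails=not, Left circuit fails=not, PTU path unavailable=occurs, Engine-driven pump 2 failed=not → at least one input occurs → occurs.
Aircraft hydraulic pressure lost [OR]: System B unavailable=not, System A unavailable=occurs, #3 accumulator 2 lost=not → at least one input occurs → occurs.

Yes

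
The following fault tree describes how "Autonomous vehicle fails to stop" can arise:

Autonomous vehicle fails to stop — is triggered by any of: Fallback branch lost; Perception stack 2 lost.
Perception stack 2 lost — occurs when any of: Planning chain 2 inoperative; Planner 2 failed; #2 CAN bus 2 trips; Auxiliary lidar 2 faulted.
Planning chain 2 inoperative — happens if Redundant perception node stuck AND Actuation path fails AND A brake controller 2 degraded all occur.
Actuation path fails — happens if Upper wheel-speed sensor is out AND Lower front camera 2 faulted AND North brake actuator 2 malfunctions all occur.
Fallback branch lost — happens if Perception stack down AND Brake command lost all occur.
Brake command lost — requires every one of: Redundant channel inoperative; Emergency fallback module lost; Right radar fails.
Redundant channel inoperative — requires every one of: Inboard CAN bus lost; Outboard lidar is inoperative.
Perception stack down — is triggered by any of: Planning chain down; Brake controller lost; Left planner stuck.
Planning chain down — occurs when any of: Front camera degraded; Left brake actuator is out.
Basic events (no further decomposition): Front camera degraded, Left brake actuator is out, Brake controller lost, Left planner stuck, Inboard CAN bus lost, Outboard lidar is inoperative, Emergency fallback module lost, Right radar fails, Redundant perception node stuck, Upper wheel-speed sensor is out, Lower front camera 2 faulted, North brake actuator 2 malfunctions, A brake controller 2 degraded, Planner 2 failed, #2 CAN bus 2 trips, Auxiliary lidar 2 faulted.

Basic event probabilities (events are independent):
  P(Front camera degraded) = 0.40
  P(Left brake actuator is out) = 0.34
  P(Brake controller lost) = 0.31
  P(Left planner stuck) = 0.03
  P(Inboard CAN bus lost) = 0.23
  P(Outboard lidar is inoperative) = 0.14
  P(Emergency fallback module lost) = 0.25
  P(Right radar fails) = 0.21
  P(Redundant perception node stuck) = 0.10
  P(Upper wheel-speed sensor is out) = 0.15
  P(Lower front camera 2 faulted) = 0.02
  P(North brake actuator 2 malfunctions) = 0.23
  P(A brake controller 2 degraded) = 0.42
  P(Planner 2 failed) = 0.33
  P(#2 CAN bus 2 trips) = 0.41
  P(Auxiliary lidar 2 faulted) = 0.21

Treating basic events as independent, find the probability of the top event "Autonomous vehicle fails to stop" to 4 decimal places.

P(Planning chain down) [OR] = 1 − (1−0.40) × (1−0.34) = 0.604000
P(Perception stack down) [OR] = 1 − (1−0.604000) × (1−0.31) × (1−0.03) = 0.734957
P(Redundant channel inoperative) [AND] = 0.23 × 0.14 = 0.032200
P(Brake command lost) [AND] = 0.032200 × 0.25 × 0.21 = 0.001691
P(Fallback branch lost) [AND] = 0.734957 × 0.001691 = 0.001243
P(Actuation path fails) [AND] = 0.15 × 0.02 × 0.23 = 0.000690
P(Planning chain 2 inoperative) [AND] = 0.10 × 0.000690 × 0.42 = 0.000029
P(Perception stack 2 lost) [OR] = 1 − (1−0.000029) × (1−0.33) × (1−0.41) × (1−0.21) = 0.687722
P(Autonomous vehicle fails to stop) [OR] = 1 − (1−0.001243) × (1−0.687722) = 0.688110
Rounded to 4 decimal places: P(Autonomous vehicle fails to stop) ≈ 0.6881.

0.6881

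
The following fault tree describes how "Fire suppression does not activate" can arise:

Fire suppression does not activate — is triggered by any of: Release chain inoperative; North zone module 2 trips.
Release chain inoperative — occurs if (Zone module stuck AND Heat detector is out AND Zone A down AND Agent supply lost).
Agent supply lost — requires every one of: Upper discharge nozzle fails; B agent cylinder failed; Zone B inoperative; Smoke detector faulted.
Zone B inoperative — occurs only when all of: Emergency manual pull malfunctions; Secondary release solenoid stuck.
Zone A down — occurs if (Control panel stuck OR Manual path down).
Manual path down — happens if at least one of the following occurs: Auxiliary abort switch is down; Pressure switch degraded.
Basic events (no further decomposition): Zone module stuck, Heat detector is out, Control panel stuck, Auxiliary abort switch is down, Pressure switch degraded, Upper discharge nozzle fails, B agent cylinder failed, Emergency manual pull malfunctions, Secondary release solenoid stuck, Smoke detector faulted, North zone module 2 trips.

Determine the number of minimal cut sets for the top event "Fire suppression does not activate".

Manual path down [OR]: union of children's cut sets → 2 cut set(s).
Zone A down [OR]: union of children's cut sets → 3 cut set(s).
Zone B inoperative [AND]: one cut set from each child combined → 1 × 1 = 1 cut set(s).
Agent supply lost [AND]: one cut set from each child combined → 1 × 1 × 1 × 1 = 1 cut set(s).
Release chain inoperative [AND]: one cut set from each child combined → 1 × 1 × 3 × 1 = 3 cut set(s).
Fire suppression does not activate [OR]: union of children's cut sets → 4 cut set(s).
Minimal cut sets: {B agent cylinder failed, Control panel stuck, Emergency manual pull malfunctions, Heat detector is out, Secondary release solenoid stuck, Smoke detector faulted, Upper discharge nozzle fails, Zone module stuck}; {Auxiliary abort switch is down, B agent cylinder failed, Emergency manual pull malfunctions, Heat detector is out, Secondary release solenoid stuck, Smoke detector faulted, Upper discharge nozzle fails, Zone module stuck}; {B agent cylinder failed, Emergency manual pull malfunctions, Heat detector is out, Pressure switch degraded, Secondary release solenoid stuck, Smoke detector faulted, Upper discharge nozzle fails, Zone module stuck}; {North zone module 2 trips}.

4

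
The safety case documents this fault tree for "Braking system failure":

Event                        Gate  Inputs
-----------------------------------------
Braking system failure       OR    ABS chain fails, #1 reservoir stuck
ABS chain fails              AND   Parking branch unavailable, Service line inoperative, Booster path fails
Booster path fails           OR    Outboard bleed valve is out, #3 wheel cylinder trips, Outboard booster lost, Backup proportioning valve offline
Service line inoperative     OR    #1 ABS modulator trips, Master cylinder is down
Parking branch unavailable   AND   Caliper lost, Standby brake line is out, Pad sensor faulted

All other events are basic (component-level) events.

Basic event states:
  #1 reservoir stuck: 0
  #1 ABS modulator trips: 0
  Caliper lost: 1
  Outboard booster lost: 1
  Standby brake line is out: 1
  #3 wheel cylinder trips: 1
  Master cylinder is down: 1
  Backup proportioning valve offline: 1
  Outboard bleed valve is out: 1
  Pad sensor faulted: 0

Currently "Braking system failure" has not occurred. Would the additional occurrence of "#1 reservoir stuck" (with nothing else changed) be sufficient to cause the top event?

Yes

Counterfactual: set "#1 reservoir stuck" to occurred.
Parking branch unavailable [AND]: Caliper lost=occurs, Standby brake line is out=occurs, Pad sensor faulted=not → not all inputs occur → does not occur.
Service line inoperative [OR]: #1 ABS modulator trips=not, Master cylinder is down=occurs → at least one input occurs → occurs.
Booster path fails [OR]: Outboard bleed valve is out=occurs, #3 wheel cylinder trips=occurs, Outboard booster lost=occurs, Backup proportioning valve offline=occurs → at least one input occurs → occurs.
ABS chain fails [AND]: Parking branch unavailable=not, Service line inoperative=occurs, Booster path fails=occurs → not all inputs occur → does not occur.
Braking system failure [OR]: ABS chain fails=not, #1 reservoir stuck=occurs → at least one input occurs → occurs.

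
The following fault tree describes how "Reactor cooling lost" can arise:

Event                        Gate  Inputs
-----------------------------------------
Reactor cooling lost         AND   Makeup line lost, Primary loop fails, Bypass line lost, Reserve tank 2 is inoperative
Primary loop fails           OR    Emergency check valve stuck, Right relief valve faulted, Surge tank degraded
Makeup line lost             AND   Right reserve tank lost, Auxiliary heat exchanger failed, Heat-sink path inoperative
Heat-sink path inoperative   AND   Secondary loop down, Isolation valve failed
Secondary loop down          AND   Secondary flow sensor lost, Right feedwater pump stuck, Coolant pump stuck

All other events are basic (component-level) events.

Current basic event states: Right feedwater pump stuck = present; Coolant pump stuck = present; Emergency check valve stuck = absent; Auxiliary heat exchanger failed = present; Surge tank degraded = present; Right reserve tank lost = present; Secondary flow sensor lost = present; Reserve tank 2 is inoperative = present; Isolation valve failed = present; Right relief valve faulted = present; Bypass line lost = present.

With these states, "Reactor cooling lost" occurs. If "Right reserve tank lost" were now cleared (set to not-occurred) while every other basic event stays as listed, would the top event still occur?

No

Counterfactual: set "Right reserve tank lost" to not occurred.
Secondary loop down [AND]: Secondary flow sensor lost=occurs, Right feedwater pump stuck=occurs, Coolant pump stuck=occurs → all inputs occur → occurs.
Heat-sink path inoperative [AND]: Secondary loop down=occurs, Isolation valve failed=occurs → all inputs occur → occurs.
Makeup line lost [AND]: Right reserve tank lost=not, Auxiliary heat exchanger failed=occurs, Heat-sink path inoperative=occurs → not all inputs occur → does not occur.
Primary loop fails [OR]: Emergency check valve stuck=not, Right relief valve faulted=occurs, Surge tank degraded=occurs → at least one input occurs → occurs.
Reactor cooling lost [AND]: Makeup line lost=not, Primary loop fails=occurs, Bypass line lost=occurs, Reserve tank 2 is inoperative=occurs → not all inputs occur → does not occur.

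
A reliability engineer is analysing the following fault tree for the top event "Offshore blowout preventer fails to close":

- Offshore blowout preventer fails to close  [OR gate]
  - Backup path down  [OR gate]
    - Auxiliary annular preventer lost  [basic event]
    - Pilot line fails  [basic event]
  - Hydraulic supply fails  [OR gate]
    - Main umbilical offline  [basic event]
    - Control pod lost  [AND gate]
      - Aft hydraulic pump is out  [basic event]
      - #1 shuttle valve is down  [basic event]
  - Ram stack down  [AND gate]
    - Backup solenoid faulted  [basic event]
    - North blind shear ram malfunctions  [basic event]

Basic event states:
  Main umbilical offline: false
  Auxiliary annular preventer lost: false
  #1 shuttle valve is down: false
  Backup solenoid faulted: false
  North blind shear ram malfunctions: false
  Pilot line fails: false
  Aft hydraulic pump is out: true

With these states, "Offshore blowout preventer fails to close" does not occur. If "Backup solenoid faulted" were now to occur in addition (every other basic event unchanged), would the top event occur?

No

Counterfactual: set "Backup solenoid faulted" to occurred.
Backup path down [OR]: Auxiliary annular preventer lost=not, Pilot line fails=not → no input occurs → does not occur.
Control pod lost [AND]: Aft hydraulic pump is out=occurs, #1 shuttle valve is down=not → not all inputs occur → does not occur.
Hydraulic supply fails [OR]: Main umbilical offline=not, Control pod lost=not → no input occurs → does not occur.
Ram stack down [AND]: Backup solenoid faulted=occurs, North blind shear ram malfunctions=not → not all inputs occur → does not occur.
Offshore blowout preventer fails to close [OR]: Backup path down=not, Hydraulic supply fails=not, Ram stack down=not → no input occurs → does not occur.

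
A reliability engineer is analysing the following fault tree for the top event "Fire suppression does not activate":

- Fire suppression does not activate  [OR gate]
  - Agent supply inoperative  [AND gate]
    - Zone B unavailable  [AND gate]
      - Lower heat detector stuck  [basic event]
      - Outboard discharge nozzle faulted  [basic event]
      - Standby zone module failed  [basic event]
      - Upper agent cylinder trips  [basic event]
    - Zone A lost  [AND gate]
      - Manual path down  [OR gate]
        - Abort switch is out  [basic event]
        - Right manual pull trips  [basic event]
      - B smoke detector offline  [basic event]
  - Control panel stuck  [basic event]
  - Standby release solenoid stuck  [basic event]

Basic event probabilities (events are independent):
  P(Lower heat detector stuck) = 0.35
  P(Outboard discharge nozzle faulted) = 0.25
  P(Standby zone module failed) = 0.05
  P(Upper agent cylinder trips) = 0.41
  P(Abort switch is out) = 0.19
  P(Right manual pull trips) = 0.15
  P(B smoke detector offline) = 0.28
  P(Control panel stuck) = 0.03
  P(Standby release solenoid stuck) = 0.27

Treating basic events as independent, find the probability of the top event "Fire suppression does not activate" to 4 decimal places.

0.2920

P(Zone B unavailable) [AND] = 0.35 × 0.25 × 0.05 × 0.41 = 0.001794
P(Manual path down) [OR] = 1 − (1−0.19) × (1−0.15) = 0.311500
P(Zone A lost) [AND] = 0.311500 × 0.28 = 0.087220
P(Agent supply inoperative) [AND] = 0.001794 × 0.087220 = 0.000156
P(Fire suppression does not activate) [OR] = 1 − (1−0.000156) × (1−0.03) × (1−0.27) = 0.292010
Rounded to 4 decimal places: P(Fire suppression does not activate) ≈ 0.2920.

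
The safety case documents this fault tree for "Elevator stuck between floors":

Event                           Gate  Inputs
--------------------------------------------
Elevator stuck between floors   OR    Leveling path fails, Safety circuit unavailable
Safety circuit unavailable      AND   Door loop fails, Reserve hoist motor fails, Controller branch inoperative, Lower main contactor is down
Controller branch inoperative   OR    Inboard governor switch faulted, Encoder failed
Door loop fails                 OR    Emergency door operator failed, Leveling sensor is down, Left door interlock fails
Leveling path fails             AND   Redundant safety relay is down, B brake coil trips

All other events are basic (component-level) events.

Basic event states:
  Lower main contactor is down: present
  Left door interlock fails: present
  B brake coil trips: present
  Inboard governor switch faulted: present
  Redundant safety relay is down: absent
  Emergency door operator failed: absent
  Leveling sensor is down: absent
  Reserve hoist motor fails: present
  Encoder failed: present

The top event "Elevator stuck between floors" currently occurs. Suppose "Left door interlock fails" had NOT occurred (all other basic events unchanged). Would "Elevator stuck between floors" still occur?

Counterfactual: set "Left door interlock fails" to not occurred.
Leveling path fails [AND]: Redundant safety relay is down=not, B brake coil trips=occurs → not all inputs occur → does not occur.
Door loop fails [OR]: Emergency door operator failed=not, Leveling sensor is down=not, Left door interlock fails=not → no input occurs → does not occur.
Controller branch inoperative [OR]: Inboard governor switch faulted=occurs, Encoder failed=occurs → at least one input occurs → occurs.
Safety circuit unavailable [AND]: Door loop fails=not, Reserve hoist motor fails=occurs, Controller branch inoperative=occurs, Lower main contactor is down=occurs → not all inputs occur → does not occur.
Elevator stuck between floors [OR]: Leveling path fails=not, Safety circuit unavailable=not → no input occurs → does not occur.

No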